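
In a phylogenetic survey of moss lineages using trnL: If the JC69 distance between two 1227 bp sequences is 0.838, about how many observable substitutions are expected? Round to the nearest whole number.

Invert JC69: p = (3/4)(1 − e^(−4d/3)) = 0.75 × (1 − e^(-1.117333)) = 0.75 × (1 − 0.327151) = 0.504637.
Expected differing sites = pL ≈ 0.504637 × 1227 = 619.189599 ≈ 619.

619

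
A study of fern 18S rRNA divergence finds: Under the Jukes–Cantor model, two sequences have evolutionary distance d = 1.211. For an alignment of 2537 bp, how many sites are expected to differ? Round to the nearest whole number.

1524

Invert JC69: p = (3/4)(1 − e^(−4d/3)) = 0.75 × (1 − e^(-1.614667)) = 0.75 × (1 − 0.198957) = 0.600782.
Expected differing sites = pL ≈ 0.600782 × 2537 = 1524.183934 ≈ 1524.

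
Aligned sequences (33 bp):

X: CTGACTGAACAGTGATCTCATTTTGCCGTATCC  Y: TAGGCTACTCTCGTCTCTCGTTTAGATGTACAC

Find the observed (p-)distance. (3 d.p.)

The sequences differ at 17 of 33 positions.
p = 17/33 = 0.515151… ≈ 0.515 (to 3 d.p.).

0.515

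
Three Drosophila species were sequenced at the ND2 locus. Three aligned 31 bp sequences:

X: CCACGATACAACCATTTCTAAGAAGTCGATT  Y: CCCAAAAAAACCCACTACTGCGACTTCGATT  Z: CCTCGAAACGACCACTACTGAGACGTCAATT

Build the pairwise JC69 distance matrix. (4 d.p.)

X–Y: 12/31 sites differ → p ≈ 0.387097, d = −0.75 ln(1 − 0.516129) = 0.544453 ≈ 0.5445.
X–Z: 8/31 sites differ → p ≈ 0.258065, d = −0.75 ln(1 − 0.344087) = 0.316295 ≈ 0.3163.
Y–Z: 9/31 sites differ → p ≈ 0.290323, d = −0.75 ln(1 − 0.387097) = 0.367161 ≈ 0.3672.

d(X,Y) = 0.5445, d(X,Z) = 0.3163, d(Y,Z) = 0.3672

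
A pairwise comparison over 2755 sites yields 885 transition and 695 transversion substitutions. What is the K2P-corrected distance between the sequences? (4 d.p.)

P = 885/2755 ≈ 0.321234 and Q = 695/2755 ≈ 0.252269.
Under the Kimura two-parameter model, d = −½ ln(1 − 2P − Q) − ¼ ln(1 − 2Q).
1 − 2P − Q = 0.105263, giving −½ ln(0.105263) = 1.125647.
1 − 2Q = 0.495462, giving −¼ ln(0.495462) = 0.175566.
d = 1.125647 + 0.175566 = 1.301213.

1.3012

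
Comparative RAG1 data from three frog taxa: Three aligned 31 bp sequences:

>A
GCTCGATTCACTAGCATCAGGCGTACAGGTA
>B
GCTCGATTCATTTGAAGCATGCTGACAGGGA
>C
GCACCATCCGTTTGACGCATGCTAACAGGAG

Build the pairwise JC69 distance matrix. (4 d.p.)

d(A,B) = 0.3163, d(A,C) = 0.6913, d(B,C) = 0.3163

A–B: 8/31 sites differ → p ≈ 0.258065, d = −0.75 ln(1 − 0.344087) = 0.316295 ≈ 0.3163.
A–C: 14/31 sites differ → p ≈ 0.451613, d = −0.75 ln(1 − 0.602151) = 0.691262 ≈ 0.6913.
B–C: 8/31 sites differ → p ≈ 0.258065, d = −0.75 ln(1 − 0.344087) = 0.316295 ≈ 0.3163.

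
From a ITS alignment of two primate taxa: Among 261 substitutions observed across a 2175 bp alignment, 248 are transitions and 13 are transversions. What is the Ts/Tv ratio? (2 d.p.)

19.08

R = 248/13 = 19.076923… ≈ 19.08 (to 2 d.p.).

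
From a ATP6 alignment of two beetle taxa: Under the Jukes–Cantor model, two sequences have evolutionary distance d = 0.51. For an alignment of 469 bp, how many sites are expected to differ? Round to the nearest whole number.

Invert JC69: p = (3/4)(1 − e^(−4d/3)) = 0.75 × (1 − e^(-0.68)) = 0.75 × (1 − 0.506617) = 0.370037.
Expected differing sites = pL ≈ 0.370037 × 469 = 173.547353 ≈ 174.

174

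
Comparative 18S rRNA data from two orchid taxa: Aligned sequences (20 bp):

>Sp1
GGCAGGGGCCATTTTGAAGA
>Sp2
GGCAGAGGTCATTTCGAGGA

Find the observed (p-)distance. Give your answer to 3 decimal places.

0.200

The sequences differ at 4 of 20 positions (sites 6, 9, 15, 18).
p = 4/20 = 0.200.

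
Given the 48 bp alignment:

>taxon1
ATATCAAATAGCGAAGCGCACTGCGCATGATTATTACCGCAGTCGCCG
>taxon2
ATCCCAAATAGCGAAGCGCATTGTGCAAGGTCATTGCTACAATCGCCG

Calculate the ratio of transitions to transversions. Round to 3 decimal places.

4.500

Transitions are A↔G and C↔T; transversions are all other mismatches.
Transitions: 9. Transversions: 2.
R = 9/2 = 4.500.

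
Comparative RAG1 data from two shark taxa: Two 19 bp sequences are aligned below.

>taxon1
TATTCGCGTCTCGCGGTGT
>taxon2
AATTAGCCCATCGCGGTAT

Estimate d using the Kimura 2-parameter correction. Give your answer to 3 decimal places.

Of 19 sites, 2 differences are transitions and 4 are transversions, so P = 2/19 ≈ 0.105263 and Q = 4/19 ≈ 0.210526.
Under the Kimura two-parameter model, d = −½ ln(1 − 2P − Q) − ¼ ln(1 − 2Q).
1 − 2P − Q = 0.578948, giving −½ ln(0.578948) = 0.273271.
1 − 2Q = 0.578948, giving −¼ ln(0.578948) = 0.136636.
d = 0.273271 + 0.136636 = 0.409907.

0.410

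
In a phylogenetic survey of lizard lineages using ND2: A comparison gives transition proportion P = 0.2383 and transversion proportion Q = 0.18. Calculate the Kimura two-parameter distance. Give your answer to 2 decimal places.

0.65

Under the Kimura two-parameter model, d = −½ ln(1 − 2P − Q) − ¼ ln(1 − 2Q).
1 − 2P − Q = 0.3434, giving −½ ln(0.3434) = 0.534430.
1 − 2Q = 0.64, giving −¼ ln(0.64) = 0.111572.
d = 0.534430 + 0.111572 = 0.646002.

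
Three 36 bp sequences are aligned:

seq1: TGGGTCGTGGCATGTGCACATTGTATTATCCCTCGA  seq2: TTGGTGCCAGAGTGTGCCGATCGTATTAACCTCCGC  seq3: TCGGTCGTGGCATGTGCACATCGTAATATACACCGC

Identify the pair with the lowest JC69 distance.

seq1 and seq3

seq1–seq2: 14/36 differ, p = 0.389, d = 0.548.
seq1–seq3: 7/36 differ, p = 0.194, d = 0.225.
seq2–seq3: 13/36 differ, p = 0.361, d = 0.493.
The smallest distance is between seq1 and seq3.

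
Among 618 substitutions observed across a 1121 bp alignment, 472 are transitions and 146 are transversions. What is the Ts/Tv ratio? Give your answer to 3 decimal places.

3.233

R = 472/146 = 3.232876… ≈ 3.233 (to 3 d.p.).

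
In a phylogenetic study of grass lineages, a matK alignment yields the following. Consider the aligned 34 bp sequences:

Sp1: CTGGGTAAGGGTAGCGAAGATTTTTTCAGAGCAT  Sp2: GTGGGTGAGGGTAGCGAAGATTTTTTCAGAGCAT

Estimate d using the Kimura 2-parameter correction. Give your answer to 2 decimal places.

0.06

Of 34 sites, 1 differences are transitions and 1 are transversions, so P = 1/34 ≈ 0.029412 and Q = 1/34 ≈ 0.029412.
Under the Kimura two-parameter model, d = −½ ln(1 − 2P − Q) − ¼ ln(1 − 2Q).
1 − 2P − Q = 0.911764, giving −½ ln(0.911764) = 0.046187.
1 − 2Q = 0.941176, giving −¼ ln(0.941176) = 0.015156.
d = 0.046187 + 0.015156 = 0.061343.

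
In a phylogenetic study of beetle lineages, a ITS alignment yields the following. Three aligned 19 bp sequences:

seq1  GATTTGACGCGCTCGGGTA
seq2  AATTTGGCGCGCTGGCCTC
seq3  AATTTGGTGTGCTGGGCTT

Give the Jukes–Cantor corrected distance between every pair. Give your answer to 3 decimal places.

d(seq1,seq2) = 0.410, d(seq1,seq3) = 0.507, d(seq2,seq3) = 0.247

seq1–seq2: 6/19 sites differ → p ≈ 0.315789, d = −0.75 ln(1 − 0.421052) = 0.409907 ≈ 0.410.
seq1–seq3: 7/19 sites differ → p ≈ 0.368421, d = −0.75 ln(1 − 0.491228) = 0.506816 ≈ 0.507.
seq2–seq3: 4/19 sites differ → p ≈ 0.210526, d = −0.75 ln(1 − 0.280701) = 0.247109 ≈ 0.247.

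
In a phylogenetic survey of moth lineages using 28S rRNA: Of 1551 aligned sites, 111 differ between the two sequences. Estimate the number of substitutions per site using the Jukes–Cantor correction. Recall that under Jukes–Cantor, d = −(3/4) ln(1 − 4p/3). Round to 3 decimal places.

p = 111/1551 ≈ 0.071567.
d = −(3/4) ln(1 − 4p/3) = −0.75 ln(1 − 0.095423) = −0.75 ln(0.904577)
  = −0.75 × (-0.100288) = 0.075216 substitutions/site.

0.075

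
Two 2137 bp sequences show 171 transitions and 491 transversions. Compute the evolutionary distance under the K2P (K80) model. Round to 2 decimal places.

0.40

P = 171/2137 ≈ 0.080019 and Q = 491/2137 ≈ 0.229761.
Under the Kimura two-parameter model, d = −½ ln(1 − 2P − Q) − ¼ ln(1 − 2Q).
1 − 2P − Q = 0.610201, giving −½ ln(0.610201) = 0.246983.
1 − 2Q = 0.540478, giving −¼ ln(0.540478) = 0.153825.
d = 0.246983 + 0.153825 = 0.400808.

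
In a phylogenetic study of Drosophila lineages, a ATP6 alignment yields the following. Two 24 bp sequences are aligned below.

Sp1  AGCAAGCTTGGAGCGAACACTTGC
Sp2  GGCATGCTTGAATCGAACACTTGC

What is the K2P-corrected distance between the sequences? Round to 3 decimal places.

Of 24 sites, 2 differences are transitions and 2 are transversions, so P = 2/24 ≈ 0.083333 and Q = 2/24 ≈ 0.083333.
Under the Kimura two-parameter model, d = −½ ln(1 − 2P − Q) − ¼ ln(1 − 2Q).
1 − 2P − Q = 0.750001, giving −½ ln(0.750001) = 0.143840.
1 − 2Q = 0.833334, giving −¼ ln(0.833334) = 0.045580.
d = 0.143840 + 0.045580 = 0.189420.

0.189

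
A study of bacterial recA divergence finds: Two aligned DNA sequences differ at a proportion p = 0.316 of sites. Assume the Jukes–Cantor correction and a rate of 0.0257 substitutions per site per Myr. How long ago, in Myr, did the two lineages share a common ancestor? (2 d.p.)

d = −(3/4) ln(1 − 4p/3) = −0.75 ln(1 − 0.421333) = −0.75 ln(0.578667)
  = −0.75 × (-0.547028) = 0.410271 substitutions/site.
Under a molecular clock d = 2μt, so t = d/(2μ) = 0.410271 / (2 × 0.0257) = 7.98 Myr.

7.98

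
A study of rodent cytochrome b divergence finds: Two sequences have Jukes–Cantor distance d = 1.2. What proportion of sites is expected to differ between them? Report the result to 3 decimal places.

0.599

p = (3/4)(1 − e^(−4d/3)) = 0.75 × (1 − e^(-1.6)) = 0.75 × (1 − 0.201897) = 0.598577.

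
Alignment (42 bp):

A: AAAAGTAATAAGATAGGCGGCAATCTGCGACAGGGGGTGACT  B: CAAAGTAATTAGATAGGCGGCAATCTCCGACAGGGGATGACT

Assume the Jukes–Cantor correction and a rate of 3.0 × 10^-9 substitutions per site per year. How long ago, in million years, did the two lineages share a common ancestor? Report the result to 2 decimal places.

16.98

The sequences differ at 4 of 42 sites (1, 10, 27, 37), so p = 4/42 ≈ 0.095238.
d = −(3/4) ln(1 − 4p/3) = −0.75 ln(1 − 0.126984) = −0.75 ln(0.873016)
  = −0.75 × (-0.135801) = 0.101851 substitutions/site.
Under a molecular clock d = 2μt, so t = d/(2μ) = 0.101851 / (2 × 3.0 × 10^-9) = 16.98 million years.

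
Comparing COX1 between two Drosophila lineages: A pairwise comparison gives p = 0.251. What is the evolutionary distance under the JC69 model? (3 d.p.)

0.306

d = −(3/4) ln(1 − 4p/3) = −0.75 ln(1 − 0.334667) = −0.75 ln(0.665333)
  = −0.75 × (-0.407468) = 0.305601 substitutions/site.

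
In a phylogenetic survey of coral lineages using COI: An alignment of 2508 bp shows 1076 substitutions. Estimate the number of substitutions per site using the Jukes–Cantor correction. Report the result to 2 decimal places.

0.64

p = 1076/2508 ≈ 0.429027.
d = −(3/4) ln(1 − 4p/3) = −0.75 ln(1 − 0.572036) = −0.75 ln(0.427964)
  = −0.75 × (-0.848716) = 0.636537 substitutions/site.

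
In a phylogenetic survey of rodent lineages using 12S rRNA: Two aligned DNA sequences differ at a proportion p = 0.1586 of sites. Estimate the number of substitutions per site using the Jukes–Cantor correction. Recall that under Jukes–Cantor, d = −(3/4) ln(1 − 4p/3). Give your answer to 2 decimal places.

0.18

d = −(3/4) ln(1 − 4p/3) = −0.75 ln(1 − 0.211467) = −0.75 ln(0.788533)
  = −0.75 × (-0.237581) = 0.178186 substitutions/site.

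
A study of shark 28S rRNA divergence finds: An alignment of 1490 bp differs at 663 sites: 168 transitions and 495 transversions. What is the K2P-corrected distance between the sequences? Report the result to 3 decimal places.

P = 168/1490 ≈ 0.112752 and Q = 495/1490 ≈ 0.332215.
Under the Kimura two-parameter model, d = −½ ln(1 − 2P − Q) − ¼ ln(1 − 2Q).
1 − 2P − Q = 0.442281, giving −½ ln(0.442281) = 0.407905.
1 − 2Q = 0.33557, giving −¼ ln(0.33557) = 0.272981.
d = 0.407905 + 0.272981 = 0.680886.

0.681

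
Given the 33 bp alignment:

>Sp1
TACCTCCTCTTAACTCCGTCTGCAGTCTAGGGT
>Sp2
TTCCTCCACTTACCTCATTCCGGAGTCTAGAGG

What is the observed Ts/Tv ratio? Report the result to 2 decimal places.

Transitions are A↔G and C↔T; transversions are all other mismatches.
Transitions: 2. Transversions: 7.
R = 2/7 = 0.285714… ≈ 0.29 (to 2 d.p.).

0.29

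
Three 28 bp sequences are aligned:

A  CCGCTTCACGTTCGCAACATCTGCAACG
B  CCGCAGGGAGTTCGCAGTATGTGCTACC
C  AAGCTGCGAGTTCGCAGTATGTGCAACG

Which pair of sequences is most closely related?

A–B: 10/28 differ, p = 0.357, d = 0.485.
A–C: 8/28 differ, p = 0.286, d = 0.360.
B–C: 6/28 differ, p = 0.214, d = 0.252.
The smallest distance is between B and C.

B and C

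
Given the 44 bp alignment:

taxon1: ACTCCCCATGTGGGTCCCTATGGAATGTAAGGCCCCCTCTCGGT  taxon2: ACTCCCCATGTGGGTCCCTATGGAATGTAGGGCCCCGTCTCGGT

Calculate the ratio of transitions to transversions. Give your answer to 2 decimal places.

Transitions are A↔G and C↔T; transversions are all other mismatches.
Transitions: 1. Transversions: 1.
R = 1/1 = 1.00.

1.00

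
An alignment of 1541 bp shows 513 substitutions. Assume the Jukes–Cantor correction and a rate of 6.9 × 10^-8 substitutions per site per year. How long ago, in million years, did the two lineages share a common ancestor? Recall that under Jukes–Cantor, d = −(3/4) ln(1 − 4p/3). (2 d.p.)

p = 513/1541 ≈ 0.332901.
d = −(3/4) ln(1 − 4p/3) = −0.75 ln(1 − 0.443868) = −0.75 ln(0.556132)
  = −0.75 × (-0.586750) = 0.440063 substitutions/site.
Under a molecular clock d = 2μt, so t = d/(2μ) = 0.440063 / (2 × 6.9 × 10^-8) = 3.19 million years.

3.19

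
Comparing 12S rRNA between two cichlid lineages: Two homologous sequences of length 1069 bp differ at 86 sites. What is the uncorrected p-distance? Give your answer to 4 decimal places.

0.0804

p = 86/1069 = 0.080449… ≈ 0.0804 (to 4 d.p.).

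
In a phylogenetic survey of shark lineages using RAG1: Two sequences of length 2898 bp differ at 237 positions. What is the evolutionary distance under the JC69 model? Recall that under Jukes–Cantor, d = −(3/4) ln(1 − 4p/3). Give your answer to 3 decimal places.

p = 237/2898 ≈ 0.081781.
d = −(3/4) ln(1 − 4p/3) = −0.75 ln(1 − 0.109041) = −0.75 ln(0.890959)
  = −0.75 × (-0.115457) = 0.086593 substitutions/site.

0.087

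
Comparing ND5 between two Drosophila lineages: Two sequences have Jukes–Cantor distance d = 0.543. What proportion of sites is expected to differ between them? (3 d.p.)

p = (3/4)(1 − e^(−4d/3)) = 0.75 × (1 − e^(-0.724)) = 0.75 × (1 − 0.484809) = 0.386393.

0.386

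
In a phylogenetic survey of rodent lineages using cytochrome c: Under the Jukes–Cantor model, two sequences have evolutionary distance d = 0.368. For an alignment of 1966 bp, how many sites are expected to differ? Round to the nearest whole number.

572

Invert JC69: p = (3/4)(1 − e^(−4d/3)) = 0.75 × (1 − e^(-0.490667)) = 0.75 × (1 − 0.612218) = 0.290837.
Expected differing sites = pL ≈ 0.290837 × 1966 = 571.785542 ≈ 572.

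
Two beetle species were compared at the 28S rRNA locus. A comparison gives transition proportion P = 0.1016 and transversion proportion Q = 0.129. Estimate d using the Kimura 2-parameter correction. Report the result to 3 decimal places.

0.276

Under the Kimura two-parameter model, d = −½ ln(1 − 2P − Q) − ¼ ln(1 − 2Q).
1 − 2P − Q = 0.6678, giving −½ ln(0.6678) = 0.201883.
1 − 2Q = 0.742, giving −¼ ln(0.742) = 0.074602.
d = 0.201883 + 0.074602 = 0.276485.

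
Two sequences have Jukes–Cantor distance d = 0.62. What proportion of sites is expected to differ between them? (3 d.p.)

0.422

p = (3/4)(1 − e^(−4d/3)) = 0.75 × (1 − e^(-0.826667)) = 0.75 × (1 − 0.437505) = 0.421871.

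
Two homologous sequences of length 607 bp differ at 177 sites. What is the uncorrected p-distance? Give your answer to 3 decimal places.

0.292

p = 177/607 = 0.291598… ≈ 0.292 (to 3 d.p.).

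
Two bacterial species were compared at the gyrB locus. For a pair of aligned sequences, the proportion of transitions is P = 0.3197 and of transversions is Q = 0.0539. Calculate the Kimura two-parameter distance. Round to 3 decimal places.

0.619

Under the Kimura two-parameter model, d = −½ ln(1 − 2P − Q) − ¼ ln(1 − 2Q).
1 − 2P − Q = 0.3067, giving −½ ln(0.3067) = 0.590943.
1 − 2Q = 0.8922, giving −¼ ln(0.8922) = 0.028516.
d = 0.590943 + 0.028516 = 0.619459.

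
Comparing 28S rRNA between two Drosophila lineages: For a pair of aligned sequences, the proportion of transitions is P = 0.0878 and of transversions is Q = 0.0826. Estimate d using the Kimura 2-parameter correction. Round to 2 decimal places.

Under the Kimura two-parameter model, d = −½ ln(1 − 2P − Q) − ¼ ln(1 − 2Q).
1 − 2P − Q = 0.7418, giving −½ ln(0.7418) = 0.149338.
1 − 2Q = 0.8348, giving −¼ ln(0.8348) = 0.045141.
d = 0.149338 + 0.045141 = 0.194479.

0.19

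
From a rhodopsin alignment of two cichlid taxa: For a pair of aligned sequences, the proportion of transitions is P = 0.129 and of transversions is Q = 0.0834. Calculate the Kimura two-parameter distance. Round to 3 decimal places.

Under the Kimura two-parameter model, d = −½ ln(1 − 2P − Q) − ¼ ln(1 − 2Q).
1 − 2P − Q = 0.6586, giving −½ ln(0.6586) = 0.208819.
1 − 2Q = 0.8332, giving −¼ ln(0.8332) = 0.045620.
d = 0.208819 + 0.045620 = 0.254439.

0.254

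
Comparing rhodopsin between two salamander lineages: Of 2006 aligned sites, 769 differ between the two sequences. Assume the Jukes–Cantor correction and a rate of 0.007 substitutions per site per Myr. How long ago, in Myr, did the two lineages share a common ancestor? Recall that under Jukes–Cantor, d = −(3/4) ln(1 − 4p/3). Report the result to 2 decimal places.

38.34

p = 769/2006 ≈ 0.38335.
d = −(3/4) ln(1 − 4p/3) = −0.75 ln(1 − 0.511133) = −0.75 ln(0.488867)
  = −0.75 × (-0.715665) = 0.536749 substitutions/site.
Under a molecular clock d = 2μt, so t = d/(2μ) = 0.536749 / (2 × 0.007) = 38.34 Myr.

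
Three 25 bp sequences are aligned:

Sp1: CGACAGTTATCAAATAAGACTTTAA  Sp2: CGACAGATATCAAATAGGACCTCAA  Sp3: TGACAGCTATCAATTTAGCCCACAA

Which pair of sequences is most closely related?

Sp1 and Sp2

Sp1–Sp2: 4/25 differ, p = 0.160, d = 0.180.
Sp1–Sp3: 8/25 differ, p = 0.320, d = 0.417.
Sp2–Sp3: 7/25 differ, p = 0.280, d = 0.351.
The smallest distance is between Sp1 and Sp2.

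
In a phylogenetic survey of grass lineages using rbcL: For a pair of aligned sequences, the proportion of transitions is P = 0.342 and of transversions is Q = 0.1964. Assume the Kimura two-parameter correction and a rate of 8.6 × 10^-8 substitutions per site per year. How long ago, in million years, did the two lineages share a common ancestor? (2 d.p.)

Under the Kimura two-parameter model, d = −½ ln(1 − 2P − Q) − ¼ ln(1 − 2Q).
1 − 2P − Q = 0.1196, giving −½ ln(0.1196) = 1.061801.
1 − 2Q = 0.6072, giving −¼ ln(0.6072) = 0.124724.
d = 1.061801 + 0.124724 = 1.186525.
Under a molecular clock d = 2μt, so t = d/(2μ) = 1.186525 / (2 × 8.6 × 10^-8) = 6.90 million years.

6.90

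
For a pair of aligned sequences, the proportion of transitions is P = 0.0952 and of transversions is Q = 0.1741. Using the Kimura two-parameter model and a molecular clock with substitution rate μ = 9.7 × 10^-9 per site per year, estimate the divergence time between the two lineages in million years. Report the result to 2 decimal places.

17.20

Under the Kimura two-parameter model, d = −½ ln(1 − 2P − Q) − ¼ ln(1 − 2Q).
1 − 2P − Q = 0.6355, giving −½ ln(0.6355) = 0.226672.
1 − 2Q = 0.6518, giving −¼ ln(0.6518) = 0.107004.
d = 0.226672 + 0.107004 = 0.333676.
Under a molecular clock d = 2μt, so t = d/(2μ) = 0.333676 / (2 × 9.7 × 10^-9) = 17.20 million years.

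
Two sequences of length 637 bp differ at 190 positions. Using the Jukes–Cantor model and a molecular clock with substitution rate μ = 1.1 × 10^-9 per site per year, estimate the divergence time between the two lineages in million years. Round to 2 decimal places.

p = 190/637 ≈ 0.298273.
d = −(3/4) ln(1 − 4p/3) = −0.75 ln(1 − 0.397697) = −0.75 ln(0.602303)
  = −0.75 × (-0.506995) = 0.380246 substitutions/site.
Under a molecular clock d = 2μt, so t = d/(2μ) = 0.380246 / (2 × 1.1 × 10^-9) = 172.84 million years.

172.84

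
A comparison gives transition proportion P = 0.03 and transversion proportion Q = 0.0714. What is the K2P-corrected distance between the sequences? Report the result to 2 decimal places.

Under the Kimura two-parameter model, d = −½ ln(1 − 2P − Q) − ¼ ln(1 − 2Q).
1 − 2P − Q = 0.8686, giving −½ ln(0.8686) = 0.070436.
1 − 2Q = 0.8572, giving −¼ ln(0.8572) = 0.038521.
d = 0.070436 + 0.038521 = 0.108957.

0.11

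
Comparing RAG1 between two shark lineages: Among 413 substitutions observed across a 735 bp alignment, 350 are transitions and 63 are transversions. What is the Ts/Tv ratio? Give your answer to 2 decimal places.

5.56

R = 350/63 = 5.555555… ≈ 5.56 (to 2 d.p.).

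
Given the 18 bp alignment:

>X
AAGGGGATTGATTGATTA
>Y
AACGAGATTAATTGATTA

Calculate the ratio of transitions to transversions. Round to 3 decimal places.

Transitions are A↔G and C↔T; transversions are all other mismatches.
Transitions: 2. Transversions: 1.
R = 2/1 = 2.000.

2.000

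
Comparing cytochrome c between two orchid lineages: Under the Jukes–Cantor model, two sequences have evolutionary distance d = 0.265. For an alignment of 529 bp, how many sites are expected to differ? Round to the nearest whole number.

118

Invert JC69: p = (3/4)(1 − e^(−4d/3)) = 0.75 × (1 − e^(-0.353333)) = 0.75 × (1 − 0.702343) = 0.223243.
Expected differing sites = pL ≈ 0.223243 × 529 = 118.095547 ≈ 118.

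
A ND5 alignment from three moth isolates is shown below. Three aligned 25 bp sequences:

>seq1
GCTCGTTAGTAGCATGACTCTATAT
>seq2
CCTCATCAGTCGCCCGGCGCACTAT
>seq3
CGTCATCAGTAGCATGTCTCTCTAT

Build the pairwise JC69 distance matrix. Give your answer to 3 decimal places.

seq1–seq2: 10/25 sites differ → p = 0.4, d = −0.75 ln(1 − 0.533333) = 0.571605 ≈ 0.572.
seq1–seq3: 6/25 sites differ → p = 0.24, d = −0.75 ln(1 − 0.32) = 0.289247 ≈ 0.289.
seq2–seq3: 7/25 sites differ → p = 0.28, d = −0.75 ln(1 − 0.373333) = 0.350505 ≈ 0.351.

d(seq1,seq2) = 0.572, d(seq1,seq3) = 0.289, d(seq2,seq3) = 0.351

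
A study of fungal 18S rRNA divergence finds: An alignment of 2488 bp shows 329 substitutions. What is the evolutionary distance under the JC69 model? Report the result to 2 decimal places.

0.15

p = 329/2488 ≈ 0.132235.
d = −(3/4) ln(1 − 4p/3) = −0.75 ln(1 − 0.176313) = −0.75 ln(0.823687)
  = −0.75 × (-0.193965) = 0.145474 substitutions/site.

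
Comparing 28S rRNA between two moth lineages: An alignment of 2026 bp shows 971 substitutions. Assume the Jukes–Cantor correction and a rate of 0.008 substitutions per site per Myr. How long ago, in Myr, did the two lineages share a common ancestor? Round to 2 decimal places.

p = 971/2026 ≈ 0.479269.
d = −(3/4) ln(1 − 4p/3) = −0.75 ln(1 − 0.639025) = −0.75 ln(0.360975)
  = −0.75 × (-1.018947) = 0.764210 substitutions/site.
Under a molecular clock d = 2μt, so t = d/(2μ) = 0.764210 / (2 × 0.008) = 47.76 Myr.

47.76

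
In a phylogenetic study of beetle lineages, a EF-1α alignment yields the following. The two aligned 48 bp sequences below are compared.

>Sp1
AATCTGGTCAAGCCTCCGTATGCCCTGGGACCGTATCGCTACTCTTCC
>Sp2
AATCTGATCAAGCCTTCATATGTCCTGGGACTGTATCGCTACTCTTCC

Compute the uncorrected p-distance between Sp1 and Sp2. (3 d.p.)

The sequences differ at 5 of 48 positions (sites 7, 16, 18, 23, 32).
p = 5/48 = 0.104166… ≈ 0.104 (to 3 d.p.).

0.104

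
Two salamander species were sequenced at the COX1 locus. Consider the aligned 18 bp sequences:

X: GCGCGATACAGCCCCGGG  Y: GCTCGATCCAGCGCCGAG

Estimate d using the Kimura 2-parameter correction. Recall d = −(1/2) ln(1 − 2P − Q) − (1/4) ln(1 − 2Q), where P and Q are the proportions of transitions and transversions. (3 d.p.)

0.264

Of 18 sites, 1 differences are transitions and 3 are transversions, so P = 1/18 ≈ 0.055556 and Q = 3/18 ≈ 0.166667.
Under the Kimura two-parameter model, d = −½ ln(1 − 2P − Q) − ¼ ln(1 − 2Q).
1 − 2P − Q = 0.722221, giving −½ ln(0.722221) = 0.162712.
1 − 2Q = 0.666666, giving −¼ ln(0.666666) = 0.101367.
d = 0.162712 + 0.101367 = 0.264079.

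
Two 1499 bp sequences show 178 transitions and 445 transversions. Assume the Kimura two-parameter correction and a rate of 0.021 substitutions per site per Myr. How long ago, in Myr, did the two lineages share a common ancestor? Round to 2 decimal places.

14.46

P = 178/1499 ≈ 0.118746 and Q = 445/1499 ≈ 0.296865.
Under the Kimura two-parameter model, d = −½ ln(1 − 2P − Q) − ¼ ln(1 − 2Q).
1 − 2P − Q = 0.465643, giving −½ ln(0.465643) = 0.382168.
1 − 2Q = 0.40627, giving −¼ ln(0.40627) = 0.225184.
d = 0.382168 + 0.225184 = 0.607352.
Under a molecular clock d = 2μt, so t = d/(2μ) = 0.607352 / (2 × 0.021) = 14.46 Myr.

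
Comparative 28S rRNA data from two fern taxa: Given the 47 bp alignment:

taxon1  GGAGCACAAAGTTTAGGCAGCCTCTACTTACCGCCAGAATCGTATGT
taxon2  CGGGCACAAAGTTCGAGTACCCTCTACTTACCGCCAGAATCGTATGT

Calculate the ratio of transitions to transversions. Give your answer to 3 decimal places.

Transitions are A↔G and C↔T; transversions are all other mismatches.
Transitions: 5. Transversions: 2.
R = 5/2 = 2.500.

2.500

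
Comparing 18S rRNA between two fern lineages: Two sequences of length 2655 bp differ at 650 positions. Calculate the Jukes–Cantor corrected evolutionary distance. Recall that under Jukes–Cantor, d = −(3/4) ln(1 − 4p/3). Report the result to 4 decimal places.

p = 650/2655 ≈ 0.244821.
d = −(3/4) ln(1 − 4p/3) = −0.75 ln(1 − 0.326428) = −0.75 ln(0.673572)
  = −0.75 × (-0.395160) = 0.296370 substitutions/site.

0.2964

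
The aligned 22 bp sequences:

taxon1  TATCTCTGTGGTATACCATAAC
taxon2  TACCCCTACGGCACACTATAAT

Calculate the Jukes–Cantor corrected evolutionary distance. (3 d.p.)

The sequences differ at 8 of 22 sites (3, 5, 8, 9, 12, 14, 17, 22), so p = 8/22 ≈ 0.363636.
d = −(3/4) ln(1 − 4p/3) = −0.75 ln(1 − 0.484848) = −0.75 ln(0.515152)
  = −0.75 × (-0.663293) = 0.497470 substitutions/site.

0.497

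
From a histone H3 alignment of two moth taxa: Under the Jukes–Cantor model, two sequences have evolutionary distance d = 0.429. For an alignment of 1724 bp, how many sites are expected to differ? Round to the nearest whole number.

563

Invert JC69: p = (3/4)(1 − e^(−4d/3)) = 0.75 × (1 − e^(-0.572)) = 0.75 × (1 − 0.564396) = 0.326703.
Expected differing sites = pL ≈ 0.326703 × 1724 = 563.235972 ≈ 563.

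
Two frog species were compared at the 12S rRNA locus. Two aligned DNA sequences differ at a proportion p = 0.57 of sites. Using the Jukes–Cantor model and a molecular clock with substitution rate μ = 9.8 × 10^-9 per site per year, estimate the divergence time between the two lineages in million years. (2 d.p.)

d = −(3/4) ln(1 − 4p/3) = −0.75 ln(1 − 0.76) = −0.75 ln(0.24)
  = −0.75 × (-1.427116) = 1.070337 substitutions/site.
Under a molecular clock d = 2μt, so t = d/(2μ) = 1.070337 / (2 × 9.8 × 10^-9) = 54.61 million years.

54.61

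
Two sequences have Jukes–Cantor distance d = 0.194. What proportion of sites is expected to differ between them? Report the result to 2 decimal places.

0.17

p = (3/4)(1 − e^(−4d/3)) = 0.75 × (1 − e^(-0.258667)) = 0.75 × (1 − 0.772080) = 0.170940.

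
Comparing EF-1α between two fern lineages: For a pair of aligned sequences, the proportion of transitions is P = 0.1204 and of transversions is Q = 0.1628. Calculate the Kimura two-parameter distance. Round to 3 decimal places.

0.357

Under the Kimura two-parameter model, d = −½ ln(1 − 2P − Q) − ¼ ln(1 − 2Q).
1 − 2P − Q = 0.5964, giving −½ ln(0.5964) = 0.258422.
1 − 2Q = 0.6744, giving −¼ ln(0.6744) = 0.098483.
d = 0.258422 + 0.098483 = 0.356905.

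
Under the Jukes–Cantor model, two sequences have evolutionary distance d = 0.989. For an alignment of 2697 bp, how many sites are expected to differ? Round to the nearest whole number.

Invert JC69: p = (3/4)(1 − e^(−4d/3)) = 0.75 × (1 − e^(-1.318667)) = 0.75 × (1 − 0.267492) = 0.549381.
Expected differing sites = pL ≈ 0.549381 × 2697 = 1481.680557 ≈ 1482.

1482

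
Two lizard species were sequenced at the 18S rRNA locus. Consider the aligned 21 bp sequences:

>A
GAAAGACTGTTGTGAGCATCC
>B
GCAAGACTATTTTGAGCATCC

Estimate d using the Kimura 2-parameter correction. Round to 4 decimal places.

Of 21 sites, 1 differences are transitions and 2 are transversions, so P = 1/21 ≈ 0.047619 and Q = 2/21 ≈ 0.095238.
Under the Kimura two-parameter model, d = −½ ln(1 − 2P − Q) − ¼ ln(1 − 2Q).
1 − 2P − Q = 0.809524, giving −½ ln(0.809524) = 0.105654.
1 − 2Q = 0.809524, giving −¼ ln(0.809524) = 0.052827.
d = 0.105654 + 0.052827 = 0.158481.

0.1585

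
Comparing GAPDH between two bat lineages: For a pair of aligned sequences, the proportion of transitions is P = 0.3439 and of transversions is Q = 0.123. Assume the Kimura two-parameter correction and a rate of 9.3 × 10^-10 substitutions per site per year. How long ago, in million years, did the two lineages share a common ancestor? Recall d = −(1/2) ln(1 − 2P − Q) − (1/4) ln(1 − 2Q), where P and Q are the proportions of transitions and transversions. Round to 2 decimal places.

485.52

Under the Kimura two-parameter model, d = −½ ln(1 − 2P − Q) − ¼ ln(1 − 2Q).
1 − 2P − Q = 0.1892, giving −½ ln(0.1892) = 0.832475.
1 − 2Q = 0.754, giving −¼ ln(0.754) = 0.070591.
d = 0.832475 + 0.070591 = 0.903066.
Under a molecular clock d = 2μt, so t = d/(2μ) = 0.903066 / (2 × 9.3 × 10^-10) = 485.52 million years.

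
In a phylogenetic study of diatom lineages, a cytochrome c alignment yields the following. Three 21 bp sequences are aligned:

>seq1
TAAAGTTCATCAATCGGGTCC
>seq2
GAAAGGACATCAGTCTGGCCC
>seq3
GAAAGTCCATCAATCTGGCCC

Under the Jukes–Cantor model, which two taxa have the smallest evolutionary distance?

seq1–seq2: 6/21 differ, p = 0.286, d = 0.360.
seq1–seq3: 4/21 differ, p = 0.190, d = 0.220.
seq2–seq3: 3/21 differ, p = 0.143, d = 0.158.
The smallest distance is between seq2 and seq3.

seq2 and seq3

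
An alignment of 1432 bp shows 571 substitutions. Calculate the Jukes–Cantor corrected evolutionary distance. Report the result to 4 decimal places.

p = 571/1432 ≈ 0.398743.
d = −(3/4) ln(1 − 4p/3) = −0.75 ln(1 − 0.531657) = −0.75 ln(0.468343)
  = −0.75 × (-0.758554) = 0.568916 substitutions/site.

0.5689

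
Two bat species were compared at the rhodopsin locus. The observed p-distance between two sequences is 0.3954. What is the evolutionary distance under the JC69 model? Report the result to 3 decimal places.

d = −(3/4) ln(1 − 4p/3) = −0.75 ln(1 − 0.5272) = −0.75 ln(0.4728)
  = −0.75 × (-0.749083) = 0.561812 substitutions/site.

0.562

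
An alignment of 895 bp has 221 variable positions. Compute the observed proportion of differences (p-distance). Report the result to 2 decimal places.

p = 221/895 = 0.246927… ≈ 0.25 (to 2 d.p.).

0.25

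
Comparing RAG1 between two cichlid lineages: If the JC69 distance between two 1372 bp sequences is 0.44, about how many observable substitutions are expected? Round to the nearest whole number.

457

Invert JC69: p = (3/4)(1 − e^(−4d/3)) = 0.75 × (1 − e^(-0.586667)) = 0.75 × (1 − 0.556178) = 0.332867.
Expected differing sites = pL ≈ 0.332867 × 1372 = 456.693524 ≈ 457.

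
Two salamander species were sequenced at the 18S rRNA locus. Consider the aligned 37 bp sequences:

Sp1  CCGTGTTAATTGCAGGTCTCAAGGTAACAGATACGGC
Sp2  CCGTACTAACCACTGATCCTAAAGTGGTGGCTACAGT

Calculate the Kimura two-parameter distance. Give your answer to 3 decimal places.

Of 37 sites, 15 differences are transitions and 2 are transversions, so P = 15/37 ≈ 0.405405 and Q = 2/37 ≈ 0.054054.
Under the Kimura two-parameter model, d = −½ ln(1 − 2P − Q) − ¼ ln(1 − 2Q).
1 − 2P − Q = 0.135136, giving −½ ln(0.135136) = 1.000737.
1 − 2Q = 0.891892, giving −¼ ln(0.891892) = 0.028603.
d = 1.000737 + 0.028603 = 1.029340.

1.029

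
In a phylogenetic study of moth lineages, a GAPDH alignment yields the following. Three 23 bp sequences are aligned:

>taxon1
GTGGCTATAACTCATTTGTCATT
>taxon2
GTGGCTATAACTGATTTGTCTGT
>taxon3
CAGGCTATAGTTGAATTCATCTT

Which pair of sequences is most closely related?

taxon1 and taxon2

taxon1–taxon2: 3/23 differ, p = 0.130, d = 0.143.
taxon1–taxon3: 10/23 differ, p = 0.435, d = 0.650.
taxon2–taxon3: 10/23 differ, p = 0.435, d = 0.650.
The smallest distance is between taxon1 and taxon2.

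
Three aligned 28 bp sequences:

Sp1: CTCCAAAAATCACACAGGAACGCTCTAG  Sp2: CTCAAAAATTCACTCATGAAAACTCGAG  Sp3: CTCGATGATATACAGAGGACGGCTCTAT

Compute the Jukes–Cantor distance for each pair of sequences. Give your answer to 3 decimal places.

d(Sp1,Sp2) = 0.304, d(Sp1,Sp3) = 0.485, d(Sp2,Sp3) = 0.724

Sp1–Sp2: 7/28 sites differ → p = 0.25, d = −0.75 ln(1 − 0.333333) = 0.304098 ≈ 0.304.
Sp1–Sp3: 10/28 sites differ → p ≈ 0.357143, d = −0.75 ln(1 − 0.476191) = 0.484971 ≈ 0.485.
Sp2–Sp3: 13/28 sites differ → p ≈ 0.464286, d = −0.75 ln(1 − 0.619048) = 0.723811 ≈ 0.724.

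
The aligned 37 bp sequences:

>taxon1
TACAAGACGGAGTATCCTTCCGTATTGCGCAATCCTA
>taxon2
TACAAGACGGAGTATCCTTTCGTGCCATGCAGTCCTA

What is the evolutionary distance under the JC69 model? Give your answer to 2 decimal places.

The sequences differ at 7 of 37 sites (20, 24, 25, 26, 27, 28, 32), so p = 7/37 ≈ 0.189189.
d = −(3/4) ln(1 − 4p/3) = −0.75 ln(1 − 0.252252) = −0.75 ln(0.747748)
  = −0.75 × (-0.290689) = 0.218017 substitutions/site.

0.22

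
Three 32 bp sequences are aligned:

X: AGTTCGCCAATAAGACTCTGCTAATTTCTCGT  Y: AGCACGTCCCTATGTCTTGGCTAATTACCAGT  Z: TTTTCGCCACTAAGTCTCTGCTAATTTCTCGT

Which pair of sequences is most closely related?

X and Z

X–Y: 12/32 differ, p = 0.375, d = 0.520.
X–Z: 4/32 differ, p = 0.125, d = 0.137.
Y–Z: 12/32 differ, p = 0.375, d = 0.520.
The smallest distance is between X and Z.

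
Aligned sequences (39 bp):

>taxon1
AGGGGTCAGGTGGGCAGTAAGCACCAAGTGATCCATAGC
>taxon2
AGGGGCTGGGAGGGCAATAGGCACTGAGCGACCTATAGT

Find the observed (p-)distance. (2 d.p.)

0.31

The sequences differ at 12 of 39 positions.
p = 12/39 = 0.307692… ≈ 0.31 (to 2 d.p.).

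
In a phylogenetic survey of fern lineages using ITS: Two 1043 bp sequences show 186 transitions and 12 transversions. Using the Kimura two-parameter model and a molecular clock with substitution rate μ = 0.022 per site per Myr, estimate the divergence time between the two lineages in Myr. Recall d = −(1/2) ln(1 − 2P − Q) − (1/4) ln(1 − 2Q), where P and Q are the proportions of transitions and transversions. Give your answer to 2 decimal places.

P = 186/1043 ≈ 0.178332 and Q = 12/1043 ≈ 0.011505.
Under the Kimura two-parameter model, d = −½ ln(1 − 2P − Q) − ¼ ln(1 − 2Q).
1 − 2P − Q = 0.631831, giving −½ ln(0.631831) = 0.229567.
1 − 2Q = 0.97699, giving −¼ ln(0.97699) = 0.005820.
d = 0.229567 + 0.005820 = 0.235387.
Under a molecular clock d = 2μt, so t = d/(2μ) = 0.235387 / (2 × 0.022) = 5.35 Myr.

5.35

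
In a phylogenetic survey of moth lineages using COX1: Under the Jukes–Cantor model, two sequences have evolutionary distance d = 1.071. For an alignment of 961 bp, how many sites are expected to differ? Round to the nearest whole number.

548

Invert JC69: p = (3/4)(1 − e^(−4d/3)) = 0.75 × (1 − e^(-1.428)) = 0.75 × (1 − 0.239788) = 0.570159.
Expected differing sites = pL ≈ 0.570159 × 961 = 547.922799 ≈ 548.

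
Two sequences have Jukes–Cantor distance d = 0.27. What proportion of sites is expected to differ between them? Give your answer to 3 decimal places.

0.227

p = (3/4)(1 − e^(−4d/3)) = 0.75 × (1 − e^(-0.36)) = 0.75 × (1 − 0.697676) = 0.226743.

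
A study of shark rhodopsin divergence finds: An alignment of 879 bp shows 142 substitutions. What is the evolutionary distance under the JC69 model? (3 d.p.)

p = 142/879 ≈ 0.161547.
d = −(3/4) ln(1 − 4p/3) = −0.75 ln(1 − 0.215396) = −0.75 ln(0.784604)
  = −0.75 × (-0.242576) = 0.181932 substitutions/site.

0.182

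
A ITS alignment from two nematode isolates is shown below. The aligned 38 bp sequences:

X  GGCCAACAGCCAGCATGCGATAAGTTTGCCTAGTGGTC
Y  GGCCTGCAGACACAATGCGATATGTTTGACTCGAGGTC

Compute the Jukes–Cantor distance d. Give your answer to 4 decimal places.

The sequences differ at 9 of 38 sites (5, 6, 10, 13, 14, 23, 29, 32, 34), so p = 9/38 ≈ 0.236842.
d = −(3/4) ln(1 − 4p/3) = −0.75 ln(1 − 0.315789) = −0.75 ln(0.684211)
  = −0.75 × (-0.379489) = 0.284617 substitutions/site.

0.2846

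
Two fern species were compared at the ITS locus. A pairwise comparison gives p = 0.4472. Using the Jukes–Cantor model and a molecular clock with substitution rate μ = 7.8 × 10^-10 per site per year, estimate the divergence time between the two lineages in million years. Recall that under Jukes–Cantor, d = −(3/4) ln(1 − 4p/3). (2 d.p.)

d = −(3/4) ln(1 − 4p/3) = −0.75 ln(1 − 0.596267) = −0.75 ln(0.403733)
  = −0.75 × (-0.907002) = 0.680252 substitutions/site.
Under a molecular clock d = 2μt, so t = d/(2μ) = 0.680252 / (2 × 7.8 × 10^-10) = 436.06 million years.

436.06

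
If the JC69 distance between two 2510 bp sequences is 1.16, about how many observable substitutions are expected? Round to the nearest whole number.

1482

Invert JC69: p = (3/4)(1 − e^(−4d/3)) = 0.75 × (1 − e^(-1.546667)) = 0.75 × (1 − 0.212957) = 0.590282.
Expected differing sites = pL ≈ 0.590282 × 2510 = 1481.60782 ≈ 1482.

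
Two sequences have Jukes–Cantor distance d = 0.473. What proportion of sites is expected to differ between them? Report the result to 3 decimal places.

0.351

p = (3/4)(1 − e^(−4d/3)) = 0.75 × (1 − e^(-0.630667)) = 0.75 × (1 − 0.532237) = 0.350822.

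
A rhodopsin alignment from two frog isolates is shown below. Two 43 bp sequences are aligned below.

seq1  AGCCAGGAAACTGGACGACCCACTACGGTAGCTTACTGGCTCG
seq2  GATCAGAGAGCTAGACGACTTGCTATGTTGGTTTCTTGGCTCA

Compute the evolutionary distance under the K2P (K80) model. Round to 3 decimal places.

0.706

Of 43 sites, 15 differences are transitions and 2 are transversions, so P = 15/43 ≈ 0.348837 and Q = 2/43 ≈ 0.046512.
Under the Kimura two-parameter model, d = −½ ln(1 − 2P − Q) − ¼ ln(1 − 2Q).
1 − 2P − Q = 0.255814, giving −½ ln(0.255814) = 0.681652.
1 − 2Q = 0.906976, giving −¼ ln(0.906976) = 0.024410.
d = 0.681652 + 0.024410 = 0.706062.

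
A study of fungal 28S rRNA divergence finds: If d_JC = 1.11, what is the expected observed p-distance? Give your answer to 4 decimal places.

0.5793

p = (3/4)(1 − e^(−4d/3)) = 0.75 × (1 − e^(-1.48)) = 0.75 × (1 − 0.227638) = 0.579272.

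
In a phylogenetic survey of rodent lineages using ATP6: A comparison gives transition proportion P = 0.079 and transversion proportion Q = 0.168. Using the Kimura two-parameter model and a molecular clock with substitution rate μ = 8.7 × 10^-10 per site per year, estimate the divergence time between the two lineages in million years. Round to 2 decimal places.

172.20

Under the Kimura two-parameter model, d = −½ ln(1 − 2P − Q) − ¼ ln(1 − 2Q).
1 − 2P − Q = 0.674, giving −½ ln(0.674) = 0.197263.
1 − 2Q = 0.664, giving −¼ ln(0.664) = 0.102368.
d = 0.197263 + 0.102368 = 0.299631.
Under a molecular clock d = 2μt, so t = d/(2μ) = 0.299631 / (2 × 8.7 × 10^-10) = 172.20 million years.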